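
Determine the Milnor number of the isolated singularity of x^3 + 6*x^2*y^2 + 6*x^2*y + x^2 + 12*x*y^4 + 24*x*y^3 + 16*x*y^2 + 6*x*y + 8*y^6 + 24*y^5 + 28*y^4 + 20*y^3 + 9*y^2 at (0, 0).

2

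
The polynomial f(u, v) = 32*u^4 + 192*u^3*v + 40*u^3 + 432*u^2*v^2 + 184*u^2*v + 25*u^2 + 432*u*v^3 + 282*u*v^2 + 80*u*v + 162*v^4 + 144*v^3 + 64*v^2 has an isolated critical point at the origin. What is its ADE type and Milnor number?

Type A_3, Milnor number mu = 3.

The Hessian of f at 0 has rank 1. Corank 1: A-series; mu = 3 gives A_3.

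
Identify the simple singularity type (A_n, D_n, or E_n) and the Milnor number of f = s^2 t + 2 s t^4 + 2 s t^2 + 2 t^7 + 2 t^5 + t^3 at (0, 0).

Type D_8, Milnor number mu = 8.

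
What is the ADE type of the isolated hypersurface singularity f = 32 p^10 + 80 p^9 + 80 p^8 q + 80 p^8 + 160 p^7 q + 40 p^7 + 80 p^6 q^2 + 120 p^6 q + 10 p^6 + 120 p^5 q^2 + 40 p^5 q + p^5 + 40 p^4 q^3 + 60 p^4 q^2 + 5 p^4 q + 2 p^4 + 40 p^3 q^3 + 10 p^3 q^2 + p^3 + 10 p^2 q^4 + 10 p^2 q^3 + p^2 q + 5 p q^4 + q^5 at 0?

D_6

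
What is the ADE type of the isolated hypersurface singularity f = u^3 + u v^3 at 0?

The Hessian of f at 0 is [[0, 0], [0, 0]] with rank 0, so corank 2. A Groebner basis of the Jacobian ideal J(f) in C{u,v} is {u^3, u*v^2, 3*u^2 + v^3}; counting standard monomials gives mu = 7. Corank 2; j^3 = u^3 is a perfect cube, so E-series; the 4-jet and mu = 7 give E_7.

E_7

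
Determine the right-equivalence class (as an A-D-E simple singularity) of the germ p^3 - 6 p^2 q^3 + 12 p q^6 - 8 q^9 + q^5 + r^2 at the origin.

E_{8}

The Hessian of f at 0 is [[0, 0, 0], [0, 0, 0], [0, 0, 2]] with rank 1, so corank 2. A Groebner basis of the Jacobian ideal J(f) in C{p,q,r} is {-p^2/4 + p*q^3, q^4, p^3, p^2*q, r}; counting standard monomials gives mu = 8. Corank 2; j^3 = p^3 is a perfect cube, so E-series; the 5-jet and mu = 8 give E_8.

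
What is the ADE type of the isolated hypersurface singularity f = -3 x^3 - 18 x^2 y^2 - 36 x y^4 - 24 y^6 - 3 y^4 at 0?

E_6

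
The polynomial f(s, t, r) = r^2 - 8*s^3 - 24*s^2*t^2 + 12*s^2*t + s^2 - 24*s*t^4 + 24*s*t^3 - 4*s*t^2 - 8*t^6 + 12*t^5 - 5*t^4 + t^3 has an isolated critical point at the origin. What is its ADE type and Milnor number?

Type A2, Milnor number mu = 2.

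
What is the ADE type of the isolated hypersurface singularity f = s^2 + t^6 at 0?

The Hessian of f at 0 has rank 1. Corank 1: A-series; mu = 5 gives A_5.

A_{5}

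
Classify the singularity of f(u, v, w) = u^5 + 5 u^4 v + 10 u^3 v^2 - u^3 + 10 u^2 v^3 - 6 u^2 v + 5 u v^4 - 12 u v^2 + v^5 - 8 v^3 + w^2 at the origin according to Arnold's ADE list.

The Hessian of f at 0 is [[0, 0, 0], [0, 0, 0], [0, 0, 2]] with rank 1, so corank 2. A Groebner basis of the Jacobian ideal J(f) in C{u,v,w} is {v^5, u*v^3 + 7*v^4/4, u^2 + 4*u*v + 4*v^2, w}; counting standard monomials gives mu = 8. Corank 2; j^3 = -(u + 2*v)^3 is a perfect cube, so E-series; the 5-jet and mu = 8 give E_8.

E_8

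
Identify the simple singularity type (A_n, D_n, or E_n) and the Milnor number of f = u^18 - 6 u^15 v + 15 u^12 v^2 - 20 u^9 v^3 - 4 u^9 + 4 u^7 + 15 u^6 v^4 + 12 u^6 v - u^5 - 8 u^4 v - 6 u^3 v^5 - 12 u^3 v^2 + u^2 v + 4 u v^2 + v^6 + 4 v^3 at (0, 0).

The Hessian of f at 0 is [[0, 0], [0, 0]] with rank 0, so corank 2. A Groebner basis of the Jacobian ideal J(f) in C{u,v} is {u*v/16 + v^4 + v^2/8, u^3 - 32*u^2 - 128*u*v + 8*v^3 - 128*v^2, u^2*v + 32*u^2/3 + 128*u*v/3 - 4*v^3 + 128*v^2/3, -8*u^2/3 + u*v^2 - 32*u*v/3 + 2*v^3 - 32*v^2/3}; counting standard monomials gives mu = 7. Corank 2; j^3 = v*(u + 2*v)^2 has shape L^2 M (L != M), so D-series; mu = 7 gives D_7.

Type D_{7}, Milnor number mu = 7.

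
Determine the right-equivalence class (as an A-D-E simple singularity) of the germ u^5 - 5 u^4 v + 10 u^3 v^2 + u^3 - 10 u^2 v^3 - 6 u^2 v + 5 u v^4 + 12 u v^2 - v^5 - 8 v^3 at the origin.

The Hessian of f at 0 is [[0, 0], [0, 0]] with rank 0, so corank 2. A Groebner basis of the Jacobian ideal J(f) in C{u,v} is {v^5, u*v^3 - 7*v^4/4, u^2 - 4*u*v + 4*v^2}; counting standard monomials gives mu = 8. Corank 2; j^3 = (u - 2*v)^3 is a perfect cube, so E-series; the 5-jet and mu = 8 give E_8.

E_8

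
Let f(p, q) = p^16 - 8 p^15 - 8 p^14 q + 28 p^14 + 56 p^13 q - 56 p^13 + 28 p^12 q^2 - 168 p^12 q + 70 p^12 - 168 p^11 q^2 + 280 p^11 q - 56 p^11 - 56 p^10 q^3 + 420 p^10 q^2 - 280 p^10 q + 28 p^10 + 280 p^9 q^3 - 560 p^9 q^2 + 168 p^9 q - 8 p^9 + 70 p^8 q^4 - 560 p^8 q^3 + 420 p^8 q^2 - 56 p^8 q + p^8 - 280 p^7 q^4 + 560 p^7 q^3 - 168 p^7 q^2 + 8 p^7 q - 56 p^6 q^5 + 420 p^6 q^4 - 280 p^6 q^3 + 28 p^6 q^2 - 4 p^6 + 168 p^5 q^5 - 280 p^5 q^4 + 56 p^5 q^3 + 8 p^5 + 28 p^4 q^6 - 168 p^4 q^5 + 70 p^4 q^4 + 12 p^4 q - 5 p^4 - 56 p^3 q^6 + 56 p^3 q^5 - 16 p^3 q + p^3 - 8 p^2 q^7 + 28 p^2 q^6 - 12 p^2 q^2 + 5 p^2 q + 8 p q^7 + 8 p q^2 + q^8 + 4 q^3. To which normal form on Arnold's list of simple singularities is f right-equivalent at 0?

The Hessian of f at 0 has rank 0. Corank 2; j^3 = (p + q)*(p + 2*q)^2 has shape L^2 M (L != M), so D-series; mu = 9 gives D_9.

D_{9}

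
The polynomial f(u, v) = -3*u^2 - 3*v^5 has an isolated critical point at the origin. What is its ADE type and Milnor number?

Type A_{4}, Milnor number mu = 4.

The Hessian of f at 0 has rank 1. Corank 1: A-series; mu = 4 gives A_4.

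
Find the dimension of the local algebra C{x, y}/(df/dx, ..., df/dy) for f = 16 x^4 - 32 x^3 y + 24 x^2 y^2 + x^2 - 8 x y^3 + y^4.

The Hessian of f at 0 is [[2, 0], [0, 0]] with rank 1, so corank 1. A Groebner basis of the Jacobian ideal J(f) in C{x,y} is {y^3, x}; counting standard monomials gives mu = 3. Corank 1: A-series; mu = 3 gives A_3.

3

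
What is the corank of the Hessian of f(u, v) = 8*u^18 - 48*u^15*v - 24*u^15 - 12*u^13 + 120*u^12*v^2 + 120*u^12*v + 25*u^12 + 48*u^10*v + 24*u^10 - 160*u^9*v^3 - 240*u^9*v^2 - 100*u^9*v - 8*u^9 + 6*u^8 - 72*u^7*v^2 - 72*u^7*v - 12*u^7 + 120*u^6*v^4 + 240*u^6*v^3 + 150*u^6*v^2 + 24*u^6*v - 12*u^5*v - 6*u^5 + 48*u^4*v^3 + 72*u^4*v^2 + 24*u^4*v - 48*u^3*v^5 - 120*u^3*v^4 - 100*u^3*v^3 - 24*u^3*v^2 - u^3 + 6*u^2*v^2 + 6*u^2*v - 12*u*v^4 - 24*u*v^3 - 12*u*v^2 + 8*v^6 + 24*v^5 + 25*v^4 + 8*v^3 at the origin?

2

Hessian at 0 has rank 0.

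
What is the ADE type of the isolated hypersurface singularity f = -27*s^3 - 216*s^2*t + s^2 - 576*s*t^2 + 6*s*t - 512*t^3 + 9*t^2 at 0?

The Hessian of f at 0 has rank 1. Corank 1: A-series; mu = 2 gives A_2.

A_{2}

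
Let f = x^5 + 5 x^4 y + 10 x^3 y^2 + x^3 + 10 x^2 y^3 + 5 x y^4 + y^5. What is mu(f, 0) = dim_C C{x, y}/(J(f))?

The Hessian of f at 0 is [[0, 0], [0, 0]] with rank 0, so corank 2. A Groebner basis of the Jacobian ideal J(f) in C{x,y} is {y^5, x*y^3 + y^4/4, x^2}; counting standard monomials gives mu = 8. Corank 2; j^3 = x^3 is a perfect cube, so E-series; the 5-jet and mu = 8 give E_8.

8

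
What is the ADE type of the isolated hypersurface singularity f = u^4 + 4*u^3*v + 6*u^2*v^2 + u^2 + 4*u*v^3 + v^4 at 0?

A_{3}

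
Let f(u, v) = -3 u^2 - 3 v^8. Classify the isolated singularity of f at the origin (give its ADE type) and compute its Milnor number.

Type A_{7}, Milnor number mu = 7.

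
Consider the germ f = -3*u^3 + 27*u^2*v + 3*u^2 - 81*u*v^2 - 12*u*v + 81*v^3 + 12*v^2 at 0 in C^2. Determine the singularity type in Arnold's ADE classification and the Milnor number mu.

The Hessian of f at 0 has rank 1. Corank 1: A-series; mu = 2 gives A_2.

Type A_2, Milnor number mu = 2.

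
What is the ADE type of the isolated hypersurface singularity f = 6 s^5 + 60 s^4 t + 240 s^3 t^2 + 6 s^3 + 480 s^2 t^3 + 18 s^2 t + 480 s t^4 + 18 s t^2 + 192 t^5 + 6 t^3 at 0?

E_{8}

The Hessian of f at 0 has rank 0. Corank 2; j^3 = 6*(s + t)^3 is a perfect cube, so E-series; the 5-jet and mu = 8 give E_8.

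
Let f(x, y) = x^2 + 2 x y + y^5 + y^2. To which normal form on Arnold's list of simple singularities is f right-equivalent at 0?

A4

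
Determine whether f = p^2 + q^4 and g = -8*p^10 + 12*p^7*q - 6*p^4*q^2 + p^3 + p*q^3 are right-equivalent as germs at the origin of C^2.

The Hessian of f at 0 is [[2, 0], [0, 0]] with rank 1, so corank 1. A Groebner basis of the Jacobian ideal J(f) in C{p,q} is {q^3, p}; counting standard monomials gives mu = 3. Corank 1: A-series; mu = 3 gives A_3. The Hessian of g at 0 is [[0, 0], [0, 0]] with rank 0, so corank 2. A Groebner basis of the Jacobian ideal J(g) in C{p,q} is {p^3, p*q^2, 3*p^2 + q^3}; counting standard monomials gives mu = 7. Corank 2; j^3 = p^3 is a perfect cube, so E-series; the 4-jet and mu = 7 give E_7. f is A_3 but g is E_7, hence not right-equivalent.

No.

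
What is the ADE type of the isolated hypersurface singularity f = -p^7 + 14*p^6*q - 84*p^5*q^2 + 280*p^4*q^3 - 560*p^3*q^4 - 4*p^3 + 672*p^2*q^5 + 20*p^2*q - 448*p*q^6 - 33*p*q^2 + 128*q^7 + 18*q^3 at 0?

D8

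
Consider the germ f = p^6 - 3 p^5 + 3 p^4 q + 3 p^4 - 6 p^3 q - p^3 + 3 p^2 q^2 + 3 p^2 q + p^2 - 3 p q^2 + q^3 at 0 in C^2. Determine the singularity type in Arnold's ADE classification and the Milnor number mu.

The Hessian of f at 0 is [[2, 0], [0, 0]] with rank 1, so corank 1. A Groebner basis of the Jacobian ideal J(f) in C{p,q} is {q^2, p}; counting standard monomials gives mu = 2. Corank 1: A-series; mu = 2 gives A_2.

Type A2, Milnor number mu = 2.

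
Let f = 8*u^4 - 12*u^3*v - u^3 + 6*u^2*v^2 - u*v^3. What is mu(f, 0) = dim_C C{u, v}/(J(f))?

7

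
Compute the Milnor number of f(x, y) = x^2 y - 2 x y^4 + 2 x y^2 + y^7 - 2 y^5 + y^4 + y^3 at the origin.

5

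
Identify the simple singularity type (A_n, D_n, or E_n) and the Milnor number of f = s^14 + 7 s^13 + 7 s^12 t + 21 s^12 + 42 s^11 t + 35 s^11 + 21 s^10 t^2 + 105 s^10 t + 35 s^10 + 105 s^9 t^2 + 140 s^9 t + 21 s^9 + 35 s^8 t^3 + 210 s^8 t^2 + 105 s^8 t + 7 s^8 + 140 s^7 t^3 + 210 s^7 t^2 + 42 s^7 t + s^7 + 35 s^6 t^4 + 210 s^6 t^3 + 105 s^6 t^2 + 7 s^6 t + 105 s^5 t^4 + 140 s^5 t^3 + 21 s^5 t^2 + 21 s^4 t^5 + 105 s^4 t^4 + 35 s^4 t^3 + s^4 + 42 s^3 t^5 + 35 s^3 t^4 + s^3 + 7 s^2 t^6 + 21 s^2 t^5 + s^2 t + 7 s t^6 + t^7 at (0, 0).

Type D_8, Milnor number mu = 8.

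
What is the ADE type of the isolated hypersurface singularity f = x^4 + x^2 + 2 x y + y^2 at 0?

The Hessian of f at 0 has rank 1. Corank 1: A-series; mu = 3 gives A_3.

A_{3}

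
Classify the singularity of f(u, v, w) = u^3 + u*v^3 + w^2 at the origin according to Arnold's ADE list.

E_7

The Hessian of f at 0 has rank 1. Corank 2; j^3 = u^3 is a perfect cube, so E-series; the 4-jet and mu = 7 give E_7.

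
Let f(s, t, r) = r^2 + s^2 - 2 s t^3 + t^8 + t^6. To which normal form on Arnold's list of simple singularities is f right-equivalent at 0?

The Hessian of f at 0 has rank 2. Corank 1: A-series; mu = 7 gives A_7.

A7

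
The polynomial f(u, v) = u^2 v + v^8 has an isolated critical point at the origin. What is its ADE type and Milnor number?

The Hessian of f at 0 has rank 0. Corank 2; j^3 = u^2*v has shape L^2 M (L != M), so D-series; mu = 9 gives D_9.

Type D9, Milnor number mu = 9.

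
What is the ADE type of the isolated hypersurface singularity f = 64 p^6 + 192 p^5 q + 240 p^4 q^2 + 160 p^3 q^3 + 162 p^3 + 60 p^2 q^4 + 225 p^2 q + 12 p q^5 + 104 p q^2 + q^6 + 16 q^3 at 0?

The Hessian of f at 0 has rank 0. Corank 2; j^3 = (2*p + q)*(9*p + 4*q)^2 has shape L^2 M (L != M), so D-series; mu = 7 gives D_7.

D7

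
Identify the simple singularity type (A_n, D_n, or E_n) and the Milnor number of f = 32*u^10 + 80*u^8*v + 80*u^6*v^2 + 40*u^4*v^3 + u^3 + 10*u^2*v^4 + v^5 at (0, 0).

Type E_{8}, Milnor number mu = 8.

The Hessian of f at 0 has rank 0. Corank 2; j^3 = u^3 is a perfect cube, so E-series; the 5-jet and mu = 8 give E_8.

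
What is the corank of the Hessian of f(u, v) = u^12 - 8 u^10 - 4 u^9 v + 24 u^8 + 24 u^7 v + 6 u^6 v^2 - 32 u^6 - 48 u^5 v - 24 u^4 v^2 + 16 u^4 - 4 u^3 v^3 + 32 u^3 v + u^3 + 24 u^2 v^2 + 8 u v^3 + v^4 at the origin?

The Hessian at 0 is [[0, 0], [0, 0]] of rank 0; hence corank 2.

2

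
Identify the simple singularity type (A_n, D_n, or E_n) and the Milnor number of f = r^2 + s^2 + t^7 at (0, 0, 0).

The Hessian of f at 0 has rank 2. Corank 1: A-series; mu = 6 gives A_6.

Type A6, Milnor number mu = 6.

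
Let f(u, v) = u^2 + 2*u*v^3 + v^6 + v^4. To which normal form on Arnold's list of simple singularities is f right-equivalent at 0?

A3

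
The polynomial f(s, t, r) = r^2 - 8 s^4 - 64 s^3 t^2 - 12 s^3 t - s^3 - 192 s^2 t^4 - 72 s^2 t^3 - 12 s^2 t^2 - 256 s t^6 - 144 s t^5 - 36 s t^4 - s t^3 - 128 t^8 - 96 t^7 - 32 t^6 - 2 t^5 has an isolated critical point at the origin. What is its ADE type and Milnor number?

The Hessian of f at 0 has rank 1. Corank 2; j^3 = -s^3 is a perfect cube, so E-series; the 4-jet and mu = 7 give E_7.

Type E_{7}, Milnor number mu = 7.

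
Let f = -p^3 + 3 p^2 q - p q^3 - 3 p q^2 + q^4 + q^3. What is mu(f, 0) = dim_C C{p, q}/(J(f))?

The Hessian of f at 0 is [[0, 0], [0, 0]] with rank 0, so corank 2. A Groebner basis of the Jacobian ideal J(f) in C{p,q} is {p^3 - 3*p^2*q - 6*p^2 + 12*p*q - 6*q^2, 3*p^2 + p*q^2 - 6*p*q + 3*q^2, 3*p^2 - 6*p*q + q^3 + 3*q^2}; counting standard monomials gives mu = 7. Corank 2; j^3 = -(p - q)^3 is a perfect cube, so E-series; the 4-jet and mu = 7 give E_7.

7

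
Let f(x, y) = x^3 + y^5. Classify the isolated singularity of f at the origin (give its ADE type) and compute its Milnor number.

The Hessian of f at 0 is [[0, 0], [0, 0]] with rank 0, so corank 2. A Groebner basis of the Jacobian ideal J(f) in C{x,y} is {y^4, x^2}; counting standard monomials gives mu = 8. Corank 2; j^3 = x^3 is a perfect cube, so E-series; the 5-jet and mu = 8 give E_8.

Type E_{8}, Milnor number mu = 8.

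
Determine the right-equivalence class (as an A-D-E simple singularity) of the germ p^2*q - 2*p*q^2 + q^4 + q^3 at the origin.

D_{5}

The Hessian of f at 0 has rank 0. Corank 2; j^3 = q*(p - q)^2 has shape L^2 M (L != M), so D-series; mu = 5 gives D_5.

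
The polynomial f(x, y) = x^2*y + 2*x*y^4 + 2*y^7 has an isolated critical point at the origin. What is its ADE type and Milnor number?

Type D_{8}, Milnor number mu = 8.

The Hessian of f at 0 has rank 0. Corank 2; j^3 = x^2*y has shape L^2 M (L != M), so D-series; mu = 8 gives D_8.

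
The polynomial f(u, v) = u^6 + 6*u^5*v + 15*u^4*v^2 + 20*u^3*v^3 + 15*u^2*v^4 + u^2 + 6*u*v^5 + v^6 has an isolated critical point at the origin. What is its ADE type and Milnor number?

The Hessian of f at 0 has rank 1. Corank 1: A-series; mu = 5 gives A_5.

Type A_{5}, Milnor number mu = 5.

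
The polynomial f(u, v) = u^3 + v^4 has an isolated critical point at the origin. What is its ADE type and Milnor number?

The Hessian of f at 0 has rank 0. Corank 2; j^3 = u^3 is a perfect cube, so E-series; the 4-jet and mu = 6 give E_6.

Type E_6, Milnor number mu = 6.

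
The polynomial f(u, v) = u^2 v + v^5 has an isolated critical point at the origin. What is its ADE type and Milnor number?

Type D_{6}, Milnor number mu = 6.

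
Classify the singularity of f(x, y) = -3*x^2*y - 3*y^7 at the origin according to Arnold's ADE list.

D_8

The Hessian of f at 0 has rank 0. Corank 2; j^3 = -3*x^2*y has shape L^2 M (L != M), so D-series; mu = 8 gives D_8.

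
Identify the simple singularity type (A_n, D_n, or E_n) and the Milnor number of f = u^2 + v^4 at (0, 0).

Type A_3, Milnor number mu = 3.

The Hessian of f at 0 has rank 1. Corank 1: A-series; mu = 3 gives A_3.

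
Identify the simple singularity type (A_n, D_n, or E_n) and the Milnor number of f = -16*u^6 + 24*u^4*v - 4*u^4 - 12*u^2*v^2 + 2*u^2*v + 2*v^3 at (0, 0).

Type D_{4}, Milnor number mu = 4.

The Hessian of f at 0 has rank 0. Corank 2; j^3 = 2*v*(u^2 + v^2) splits into three distinct lines over C (the quadratic factor has nonzero discriminant), so D_4.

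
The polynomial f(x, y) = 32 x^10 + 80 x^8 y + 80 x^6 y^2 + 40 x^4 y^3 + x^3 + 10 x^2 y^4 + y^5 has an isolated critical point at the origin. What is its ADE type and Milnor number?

Type E8, Milnor number mu = 8.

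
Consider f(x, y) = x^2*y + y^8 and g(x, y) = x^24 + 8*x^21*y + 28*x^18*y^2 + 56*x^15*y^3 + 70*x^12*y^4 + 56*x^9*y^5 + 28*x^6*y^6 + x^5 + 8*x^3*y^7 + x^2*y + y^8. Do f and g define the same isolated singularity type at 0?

Yes.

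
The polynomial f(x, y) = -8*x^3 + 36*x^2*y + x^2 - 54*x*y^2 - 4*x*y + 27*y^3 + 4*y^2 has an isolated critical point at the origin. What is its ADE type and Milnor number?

Type A_2, Milnor number mu = 2.

The Hessian of f at 0 has rank 1. Corank 1: A-series; mu = 2 gives A_2.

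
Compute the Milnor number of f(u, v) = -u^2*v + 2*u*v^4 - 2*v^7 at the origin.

The Hessian of f at 0 has rank 0. Corank 2; j^3 = -u^2*v has shape L^2 M (L != M), so D-series; mu = 8 gives D_8.

8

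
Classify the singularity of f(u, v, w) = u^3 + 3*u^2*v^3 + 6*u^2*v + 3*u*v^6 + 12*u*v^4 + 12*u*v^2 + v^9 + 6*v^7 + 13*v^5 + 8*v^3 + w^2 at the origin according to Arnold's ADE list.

E_{8}

The Hessian of f at 0 is [[0, 0, 0], [0, 0, 0], [0, 0, 2]] with rank 1, so corank 2. A Groebner basis of the Jacobian ideal J(f) in C{u,v,w} is {u^2/2 + u*v^3 + 2*u*v + 2*v^2, v^4, u^3 - 12*u*v^2 - 16*v^3, u^2*v + 4*u*v^2 + 4*v^3, w}; counting standard monomials gives mu = 8. Corank 2; j^3 = (u + 2*v)^3 is a perfect cube, so E-series; the 5-jet and mu = 8 give E_8.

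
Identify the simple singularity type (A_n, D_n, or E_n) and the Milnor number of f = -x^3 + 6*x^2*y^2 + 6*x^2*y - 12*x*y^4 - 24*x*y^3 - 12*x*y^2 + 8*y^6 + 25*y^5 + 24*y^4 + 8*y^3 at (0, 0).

Type E_8, Milnor number mu = 8.

The Hessian of f at 0 is [[0, 0], [0, 0]] with rank 0, so corank 2. A Groebner basis of the Jacobian ideal J(f) in C{x,y} is {y^4, x^3 - 6*x^2*y + 3*x^2 - 12*x*y + 16*y^3 + 12*y^2, -x^2/4 + x*y^2 + x*y - 2*y^3 - y^2}; counting standard monomials gives mu = 8. Corank 2; j^3 = -(x - 2*y)^3 is a perfect cube, so E-series; the 5-jet and mu = 8 give E_8.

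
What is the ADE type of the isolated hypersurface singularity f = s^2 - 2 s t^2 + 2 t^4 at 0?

A_3

The Hessian of f at 0 has rank 1. Corank 1: A-series; mu = 3 gives A_3.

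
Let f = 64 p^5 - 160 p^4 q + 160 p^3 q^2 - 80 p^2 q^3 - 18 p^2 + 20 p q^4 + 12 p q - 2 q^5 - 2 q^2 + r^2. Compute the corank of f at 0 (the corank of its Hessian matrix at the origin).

1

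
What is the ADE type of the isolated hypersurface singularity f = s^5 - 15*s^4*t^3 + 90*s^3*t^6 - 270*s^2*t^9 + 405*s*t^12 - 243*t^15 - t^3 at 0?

The Hessian of f at 0 has rank 0. Corank 2; j^3 = -t^3 is a perfect cube, so E-series; the 5-jet and mu = 8 give E_8.

E8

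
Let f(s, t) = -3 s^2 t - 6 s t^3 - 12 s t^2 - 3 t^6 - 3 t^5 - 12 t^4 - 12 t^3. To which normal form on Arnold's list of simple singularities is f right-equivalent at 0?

The Hessian of f at 0 is [[0, 0], [0, 0]] with rank 0, so corank 2. A Groebner basis of the Jacobian ideal J(f) in C{s,t} is {s^3 - s^2 - 13*s*t^2 + 14*s*t + 32*t^2, s^2*t + s^2/6 + 25*s*t^2/6 - 11*s*t/3 - 8*t^2, s*t + t^3 + 2*t^2}; counting standard monomials gives mu = 7. Corank 2; j^3 = -3*t*(s + 2*t)^2 has shape L^2 M (L != M), so D-series; mu = 7 gives D_7.

D7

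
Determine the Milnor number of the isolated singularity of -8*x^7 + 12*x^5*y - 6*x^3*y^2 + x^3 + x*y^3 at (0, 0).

7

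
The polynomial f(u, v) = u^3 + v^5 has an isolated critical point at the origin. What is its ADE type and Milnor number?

The Hessian of f at 0 is [[0, 0], [0, 0]] with rank 0, so corank 2. A Groebner basis of the Jacobian ideal J(f) in C{u,v} is {v^4, u^2}; counting standard monomials gives mu = 8. Corank 2; j^3 = u^3 is a perfect cube, so E-series; the 5-jet and mu = 8 give E_8.

Type E8, Milnor number mu = 8.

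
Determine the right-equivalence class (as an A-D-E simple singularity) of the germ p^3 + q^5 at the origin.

E_{8}

The Hessian of f at 0 has rank 0. Corank 2; j^3 = p^3 is a perfect cube, so E-series; the 5-jet and mu = 8 give E_8.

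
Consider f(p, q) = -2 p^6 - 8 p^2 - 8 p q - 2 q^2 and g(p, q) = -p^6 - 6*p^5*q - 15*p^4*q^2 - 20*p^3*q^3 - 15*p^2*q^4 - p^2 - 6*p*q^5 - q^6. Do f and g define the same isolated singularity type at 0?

The Hessian of f at 0 is [[-16, -8], [-8, -4]] with rank 1, so corank 1. A Groebner basis of the Jacobian ideal J(f) in C{p,q} is {q^5, p + q/2}; counting standard monomials gives mu = 5. Corank 1: A-series; mu = 5 gives A_5. The Hessian of g at 0 is [[-2, 0], [0, 0]] with rank 1, so corank 1. A Groebner basis of the Jacobian ideal J(g) in C{p,q} is {q^5, p}; counting standard monomials gives mu = 5. Corank 1: A-series; mu = 5 gives A_5. Both have type A_5, hence right-equivalent.

Yes.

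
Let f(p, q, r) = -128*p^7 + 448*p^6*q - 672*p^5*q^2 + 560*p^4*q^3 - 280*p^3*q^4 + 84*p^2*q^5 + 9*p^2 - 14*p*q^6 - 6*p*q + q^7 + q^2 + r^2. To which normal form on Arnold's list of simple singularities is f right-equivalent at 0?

The Hessian of f at 0 has rank 2. Corank 1: A-series; mu = 6 gives A_6.

A6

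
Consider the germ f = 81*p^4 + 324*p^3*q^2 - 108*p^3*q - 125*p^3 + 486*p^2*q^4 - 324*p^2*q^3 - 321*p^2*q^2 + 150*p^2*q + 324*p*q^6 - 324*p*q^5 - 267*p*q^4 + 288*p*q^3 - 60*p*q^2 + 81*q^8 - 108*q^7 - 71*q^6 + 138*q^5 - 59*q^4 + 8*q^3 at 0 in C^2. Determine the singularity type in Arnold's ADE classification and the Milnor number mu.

The Hessian of f at 0 has rank 0. Corank 2; j^3 = -(5*p - 2*q)^3 is a perfect cube, so E-series; the 4-jet and mu = 6 give E_6.

Type E6, Milnor number mu = 6.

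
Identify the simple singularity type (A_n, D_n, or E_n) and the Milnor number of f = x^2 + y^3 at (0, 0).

Type A_{2}, Milnor number mu = 2.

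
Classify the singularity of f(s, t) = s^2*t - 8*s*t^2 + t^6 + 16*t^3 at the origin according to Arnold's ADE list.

D7

The Hessian of f at 0 has rank 0. Corank 2; j^3 = t*(s - 4*t)^2 has shape L^2 M (L != M), so D-series; mu = 7 gives D_7.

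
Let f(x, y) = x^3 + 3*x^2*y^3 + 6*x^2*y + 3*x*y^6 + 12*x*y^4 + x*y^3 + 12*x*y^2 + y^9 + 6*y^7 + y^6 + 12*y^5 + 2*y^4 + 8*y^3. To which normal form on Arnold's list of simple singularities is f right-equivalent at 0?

The Hessian of f at 0 is [[0, 0], [0, 0]] with rank 0, so corank 2. A Groebner basis of the Jacobian ideal J(f) in C{x,y} is {x^3 + 6*x^2*y + 48*x^2 + 192*x*y + 192*y^2, -6*x^2 + x*y^2 - 24*x*y - 24*y^2, 3*x^2 + 12*x*y + y^3 + 12*y^2}; counting standard monomials gives mu = 7. Corank 2; j^3 = (x + 2*y)^3 is a perfect cube, so E-series; the 4-jet and mu = 7 give E_7.

E7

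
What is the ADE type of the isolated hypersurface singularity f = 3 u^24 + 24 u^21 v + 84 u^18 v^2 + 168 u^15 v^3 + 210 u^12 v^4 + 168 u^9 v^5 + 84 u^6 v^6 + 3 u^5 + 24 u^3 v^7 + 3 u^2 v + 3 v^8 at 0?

D9

The Hessian of f at 0 has rank 0. Corank 2; j^3 = 3*u^2*v has shape L^2 M (L != M), so D-series; mu = 9 gives D_9.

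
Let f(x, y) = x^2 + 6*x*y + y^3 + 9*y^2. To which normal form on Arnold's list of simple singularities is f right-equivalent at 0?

A2

The Hessian of f at 0 is [[2, 6], [6, 18]] with rank 1, so corank 1. A Groebner basis of the Jacobian ideal J(f) in C{x,y} is {y^2, x + 3*y}; counting standard monomials gives mu = 2. Corank 1: A-series; mu = 2 gives A_2.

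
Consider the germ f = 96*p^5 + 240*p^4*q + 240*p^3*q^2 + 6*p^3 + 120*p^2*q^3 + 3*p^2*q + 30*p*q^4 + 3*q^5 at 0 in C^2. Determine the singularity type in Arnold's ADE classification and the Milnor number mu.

Type D_6, Milnor number mu = 6.

The Hessian of f at 0 has rank 0. Corank 2; j^3 = 3*p^2*(2*p + q) has shape L^2 M (L != M), so D-series; mu = 6 gives D_6.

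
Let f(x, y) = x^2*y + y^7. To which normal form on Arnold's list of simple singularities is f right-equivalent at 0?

D_{8}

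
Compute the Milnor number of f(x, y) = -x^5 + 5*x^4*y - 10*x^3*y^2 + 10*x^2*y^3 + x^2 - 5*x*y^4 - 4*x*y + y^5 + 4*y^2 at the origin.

4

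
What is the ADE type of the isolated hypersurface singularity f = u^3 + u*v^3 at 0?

The Hessian of f at 0 has rank 0. Corank 2; j^3 = u^3 is a perfect cube, so E-series; the 4-jet and mu = 7 give E_7.

E_7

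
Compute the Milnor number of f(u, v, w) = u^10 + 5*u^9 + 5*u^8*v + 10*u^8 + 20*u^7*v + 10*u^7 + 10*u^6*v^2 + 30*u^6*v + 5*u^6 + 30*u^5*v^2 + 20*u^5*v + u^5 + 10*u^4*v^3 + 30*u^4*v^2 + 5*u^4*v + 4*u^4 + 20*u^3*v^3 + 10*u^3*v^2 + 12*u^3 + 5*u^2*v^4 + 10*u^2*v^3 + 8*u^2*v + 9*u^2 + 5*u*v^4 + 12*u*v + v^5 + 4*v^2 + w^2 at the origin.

4

The Hessian of f at 0 is [[18, 12, 0], [12, 8, 0], [0, 0, 2]] with rank 2, so corank 1. A Groebner basis of the Jacobian ideal J(f) in C{u,v,w} is {243*u/64 + v^3 + 9*v^2/8 + 81*v/32, u^2 + 3*u/2 + v, u*v - 9*u/8 + v^2/3 - 3*v/4, w}; counting standard monomials gives mu = 4. Corank 1: A-series; mu = 4 gives A_4.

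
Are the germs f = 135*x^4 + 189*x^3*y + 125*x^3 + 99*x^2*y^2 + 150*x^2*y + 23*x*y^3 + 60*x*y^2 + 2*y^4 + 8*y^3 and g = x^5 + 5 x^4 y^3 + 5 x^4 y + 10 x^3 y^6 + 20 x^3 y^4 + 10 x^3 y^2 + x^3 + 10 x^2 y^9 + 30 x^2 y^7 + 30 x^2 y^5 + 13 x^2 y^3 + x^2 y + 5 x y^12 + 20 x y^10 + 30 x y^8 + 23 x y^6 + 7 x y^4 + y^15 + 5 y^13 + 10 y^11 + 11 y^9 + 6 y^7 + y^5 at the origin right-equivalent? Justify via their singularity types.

The Hessian of f at 0 has rank 0. Corank 2; j^3 = (5*x + 2*y)^3 is a perfect cube, so E-series; the 4-jet and mu = 7 give E_7. The Hessian of g at 0 has rank 0. Corank 2; j^3 = x^2*(x + y) has shape L^2 M (L != M), so D-series; mu = 6 gives D_6. f is E_7 but g is D_6, hence not right-equivalent.

No.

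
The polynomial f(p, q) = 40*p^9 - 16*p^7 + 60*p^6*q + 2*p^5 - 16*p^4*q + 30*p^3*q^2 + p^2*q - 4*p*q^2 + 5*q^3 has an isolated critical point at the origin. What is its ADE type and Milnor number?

The Hessian of f at 0 has rank 0. Corank 2; j^3 = q*(p^2 - 4*p*q + 5*q^2) splits into three distinct lines over C (the quadratic factor has nonzero discriminant), so D_4.

Type D_4, Milnor number mu = 4.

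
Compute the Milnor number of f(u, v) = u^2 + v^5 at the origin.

4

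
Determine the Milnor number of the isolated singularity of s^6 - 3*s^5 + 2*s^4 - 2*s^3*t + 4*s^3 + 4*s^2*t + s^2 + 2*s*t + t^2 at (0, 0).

The Hessian of f at 0 has rank 1. Corank 1: A-series; mu = 4 gives A_4.

4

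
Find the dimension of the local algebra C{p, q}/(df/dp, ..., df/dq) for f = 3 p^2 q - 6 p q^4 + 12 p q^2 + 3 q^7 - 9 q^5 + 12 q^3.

The Hessian of f at 0 has rank 0. Corank 2; j^3 = 3*q*(p + 2*q)^2 has shape L^2 M (L != M), so D-series; mu = 6 gives D_6.

6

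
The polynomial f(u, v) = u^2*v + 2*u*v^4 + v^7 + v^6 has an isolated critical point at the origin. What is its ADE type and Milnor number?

Type D7, Milnor number mu = 7.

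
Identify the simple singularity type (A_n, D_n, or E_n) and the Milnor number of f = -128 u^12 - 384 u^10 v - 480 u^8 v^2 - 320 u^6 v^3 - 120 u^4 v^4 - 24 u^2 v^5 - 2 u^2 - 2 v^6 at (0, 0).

Type A_5, Milnor number mu = 5.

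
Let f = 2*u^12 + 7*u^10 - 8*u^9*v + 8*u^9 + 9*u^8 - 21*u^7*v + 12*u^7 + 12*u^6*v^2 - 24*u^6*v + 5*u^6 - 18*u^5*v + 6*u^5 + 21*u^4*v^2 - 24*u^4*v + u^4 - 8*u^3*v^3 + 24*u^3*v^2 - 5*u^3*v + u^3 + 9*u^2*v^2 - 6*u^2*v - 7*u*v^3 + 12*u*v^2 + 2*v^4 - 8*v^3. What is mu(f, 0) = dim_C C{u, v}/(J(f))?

The Hessian of f at 0 is [[0, 0], [0, 0]] with rank 0, so corank 2. A Groebner basis of the Jacobian ideal J(f) in C{u,v} is {3*u^2 - 12*u*v + v^4 + v^3 + 12*v^2, u^3 + 18*u^2 - 72*u*v - 2*v^3 + 72*v^2, u^2*v + 7*u^2 - 28*u*v - 5*v^3/3 + 28*v^2, 2*u^2 + u*v^2 - 8*u*v - 4*v^3/3 + 8*v^2}; counting standard monomials gives mu = 7. Corank 2; j^3 = (u - 2*v)^3 is a perfect cube, so E-series; the 4-jet and mu = 7 give E_7.

7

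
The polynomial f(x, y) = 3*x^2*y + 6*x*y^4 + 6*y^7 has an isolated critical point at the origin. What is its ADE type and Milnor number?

Type D_8, Milnor number mu = 8.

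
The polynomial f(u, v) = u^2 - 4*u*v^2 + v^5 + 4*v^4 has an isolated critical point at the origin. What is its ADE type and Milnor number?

Type A_{4}, Milnor number mu = 4.

The Hessian of f at 0 has rank 1. Corank 1: A-series; mu = 4 gives A_4.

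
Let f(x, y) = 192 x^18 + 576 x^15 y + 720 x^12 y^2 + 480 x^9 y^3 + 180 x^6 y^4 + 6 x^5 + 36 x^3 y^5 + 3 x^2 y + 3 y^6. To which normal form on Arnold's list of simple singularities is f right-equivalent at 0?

D7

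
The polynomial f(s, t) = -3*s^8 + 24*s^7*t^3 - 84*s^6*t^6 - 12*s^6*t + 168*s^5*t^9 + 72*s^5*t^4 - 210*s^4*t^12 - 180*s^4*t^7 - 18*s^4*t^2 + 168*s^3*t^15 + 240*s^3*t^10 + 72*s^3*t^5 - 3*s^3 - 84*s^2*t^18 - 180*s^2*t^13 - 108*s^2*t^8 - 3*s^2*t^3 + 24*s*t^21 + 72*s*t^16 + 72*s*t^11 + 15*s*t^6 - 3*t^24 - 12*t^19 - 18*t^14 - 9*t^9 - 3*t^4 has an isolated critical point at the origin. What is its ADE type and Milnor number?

The Hessian of f at 0 has rank 0. Corank 2; j^3 = -3*s^3 is a perfect cube, so E-series; the 4-jet and mu = 6 give E_6.

Type E6, Milnor number mu = 6.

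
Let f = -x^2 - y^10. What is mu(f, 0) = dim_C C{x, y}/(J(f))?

9

The Hessian of f at 0 has rank 1. Corank 1: A-series; mu = 9 gives A_9.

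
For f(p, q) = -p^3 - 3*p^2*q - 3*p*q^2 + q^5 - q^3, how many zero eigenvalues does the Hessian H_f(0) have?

2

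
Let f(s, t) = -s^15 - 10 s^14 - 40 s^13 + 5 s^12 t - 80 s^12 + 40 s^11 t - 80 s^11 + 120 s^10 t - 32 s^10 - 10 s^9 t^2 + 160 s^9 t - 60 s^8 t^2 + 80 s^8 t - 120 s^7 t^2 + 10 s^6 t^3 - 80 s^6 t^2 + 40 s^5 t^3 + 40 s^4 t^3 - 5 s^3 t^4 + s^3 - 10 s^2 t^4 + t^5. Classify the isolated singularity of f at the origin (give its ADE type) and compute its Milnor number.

Type E_8, Milnor number mu = 8.

The Hessian of f at 0 has rank 0. Corank 2; j^3 = s^3 is a perfect cube, so E-series; the 5-jet and mu = 8 give E_8.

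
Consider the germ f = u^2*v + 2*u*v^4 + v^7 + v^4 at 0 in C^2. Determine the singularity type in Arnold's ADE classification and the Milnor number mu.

Type D_5, Milnor number mu = 5.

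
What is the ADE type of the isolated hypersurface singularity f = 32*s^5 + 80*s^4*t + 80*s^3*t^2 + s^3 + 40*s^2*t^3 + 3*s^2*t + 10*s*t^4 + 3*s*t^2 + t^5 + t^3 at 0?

E_{8}

The Hessian of f at 0 has rank 0. Corank 2; j^3 = (s + t)^3 is a perfect cube, so E-series; the 5-jet and mu = 8 give E_8.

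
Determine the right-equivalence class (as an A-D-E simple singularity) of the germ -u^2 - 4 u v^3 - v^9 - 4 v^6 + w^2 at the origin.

A_{8}

The Hessian of f at 0 is [[-2, 0, 0], [0, 0, 0], [0, 0, 2]] with rank 2, so corank 1. A Groebner basis of the Jacobian ideal J(f) in C{u,v,w} is {u^2*v^2, u^3, u/2 + v^3, w}; counting standard monomials gives mu = 8. Corank 1: A-series; mu = 8 gives A_8.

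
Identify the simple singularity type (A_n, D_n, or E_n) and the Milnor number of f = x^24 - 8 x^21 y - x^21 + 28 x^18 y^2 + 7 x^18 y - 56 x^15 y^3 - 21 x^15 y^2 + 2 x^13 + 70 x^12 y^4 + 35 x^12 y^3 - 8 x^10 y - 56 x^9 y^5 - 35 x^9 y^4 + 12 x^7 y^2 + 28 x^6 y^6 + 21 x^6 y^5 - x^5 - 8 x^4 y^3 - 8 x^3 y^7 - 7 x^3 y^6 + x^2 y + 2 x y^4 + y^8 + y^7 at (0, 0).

Type D9, Milnor number mu = 9.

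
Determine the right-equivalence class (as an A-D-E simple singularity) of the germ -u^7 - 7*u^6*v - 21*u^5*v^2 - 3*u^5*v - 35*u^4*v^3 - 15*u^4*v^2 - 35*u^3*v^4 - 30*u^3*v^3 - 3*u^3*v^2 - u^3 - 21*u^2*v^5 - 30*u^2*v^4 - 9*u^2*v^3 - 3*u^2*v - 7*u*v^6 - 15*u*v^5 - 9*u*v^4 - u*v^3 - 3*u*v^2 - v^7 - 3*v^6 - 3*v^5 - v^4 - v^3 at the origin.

E_7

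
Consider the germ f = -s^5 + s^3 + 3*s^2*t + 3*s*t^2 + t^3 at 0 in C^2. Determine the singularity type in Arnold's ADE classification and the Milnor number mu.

The Hessian of f at 0 has rank 0. Corank 2; j^3 = (s + t)^3 is a perfect cube, so E-series; the 5-jet and mu = 8 give E_8.

Type E_{8}, Milnor number mu = 8.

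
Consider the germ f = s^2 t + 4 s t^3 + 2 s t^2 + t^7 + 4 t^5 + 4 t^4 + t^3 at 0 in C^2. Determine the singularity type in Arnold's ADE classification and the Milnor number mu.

The Hessian of f at 0 has rank 0. Corank 2; j^3 = t*(s + t)^2 has shape L^2 M (L != M), so D-series; mu = 8 gives D_8.

Type D_8, Milnor number mu = 8.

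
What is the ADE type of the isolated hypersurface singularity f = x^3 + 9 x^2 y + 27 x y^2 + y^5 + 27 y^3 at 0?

The Hessian of f at 0 is [[0, 0], [0, 0]] with rank 0, so corank 2. A Groebner basis of the Jacobian ideal J(f) in C{x,y} is {y^4, x^2 + 6*x*y + 9*y^2}; counting standard monomials gives mu = 8. Corank 2; j^3 = (x + 3*y)^3 is a perfect cube, so E-series; the 5-jet and mu = 8 give E_8.

E_8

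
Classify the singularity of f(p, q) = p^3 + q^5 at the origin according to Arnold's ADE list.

E_{8}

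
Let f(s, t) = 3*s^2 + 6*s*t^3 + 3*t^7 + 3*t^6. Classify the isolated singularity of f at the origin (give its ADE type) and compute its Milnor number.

The Hessian of f at 0 has rank 1. Corank 1: A-series; mu = 6 gives A_6.

Type A_{6}, Milnor number mu = 6.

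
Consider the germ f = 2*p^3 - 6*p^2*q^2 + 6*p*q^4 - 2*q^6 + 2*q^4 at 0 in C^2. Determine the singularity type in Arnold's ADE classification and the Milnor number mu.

The Hessian of f at 0 has rank 0. Corank 2; j^3 = 2*p^3 is a perfect cube, so E-series; the 4-jet and mu = 6 give E_6.

Type E6, Milnor number mu = 6.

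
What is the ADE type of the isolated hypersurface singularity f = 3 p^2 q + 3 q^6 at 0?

D7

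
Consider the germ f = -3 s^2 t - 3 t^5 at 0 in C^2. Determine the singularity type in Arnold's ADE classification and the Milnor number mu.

Type D_{6}, Milnor number mu = 6.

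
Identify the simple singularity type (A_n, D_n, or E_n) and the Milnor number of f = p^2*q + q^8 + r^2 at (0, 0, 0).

The Hessian of f at 0 has rank 1. Corank 2; j^3 = p^2*q has shape L^2 M (L != M), so D-series; mu = 9 gives D_9.

Type D9, Milnor number mu = 9.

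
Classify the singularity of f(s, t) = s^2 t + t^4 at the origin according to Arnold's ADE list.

D_{5}

The Hessian of f at 0 has rank 0. Corank 2; j^3 = s^2*t has shape L^2 M (L != M), so D-series; mu = 5 gives D_5.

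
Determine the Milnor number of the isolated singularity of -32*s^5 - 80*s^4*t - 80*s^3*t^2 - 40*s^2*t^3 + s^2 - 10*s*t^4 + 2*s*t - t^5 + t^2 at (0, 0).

4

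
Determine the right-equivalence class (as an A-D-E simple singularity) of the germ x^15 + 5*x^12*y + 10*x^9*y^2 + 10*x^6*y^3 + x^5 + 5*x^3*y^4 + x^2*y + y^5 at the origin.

D_{6}

The Hessian of f at 0 has rank 0. Corank 2; j^3 = x^2*y has shape L^2 M (L != M), so D-series; mu = 6 gives D_6.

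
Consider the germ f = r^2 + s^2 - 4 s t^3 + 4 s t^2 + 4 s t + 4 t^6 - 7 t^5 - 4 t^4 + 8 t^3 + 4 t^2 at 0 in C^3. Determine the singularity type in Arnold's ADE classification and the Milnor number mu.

The Hessian of f at 0 is [[2, 4, 0], [4, 8, 0], [0, 0, 2]] with rank 2, so corank 1. A Groebner basis of the Jacobian ideal J(f) in C{s,t,r} is {-s/2 + t^3 - t^2 - t, s^2 - 4*s - 12*t^2 - 8*t, s*t + s + 4*t^2 + 2*t, r}; counting standard monomials gives mu = 4. Corank 1: A-series; mu = 4 gives A_4.

Type A4, Milnor number mu = 4.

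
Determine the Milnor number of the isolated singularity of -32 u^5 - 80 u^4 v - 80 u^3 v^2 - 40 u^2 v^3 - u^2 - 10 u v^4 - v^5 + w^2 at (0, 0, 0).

The Hessian of f at 0 has rank 2. Corank 1: A-series; mu = 4 gives A_4.

4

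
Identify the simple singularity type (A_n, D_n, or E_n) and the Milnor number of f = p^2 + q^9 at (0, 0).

Type A8, Milnor number mu = 8.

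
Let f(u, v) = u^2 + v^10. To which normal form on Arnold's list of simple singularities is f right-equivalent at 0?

The Hessian of f at 0 has rank 1. Corank 1: A-series; mu = 9 gives A_9.

A_9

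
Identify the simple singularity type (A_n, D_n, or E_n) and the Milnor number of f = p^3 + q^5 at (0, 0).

Type E_8, Milnor number mu = 8.

The Hessian of f at 0 is [[0, 0], [0, 0]] with rank 0, so corank 2. A Groebner basis of the Jacobian ideal J(f) in C{p,q} is {q^4, p^2}; counting standard monomials gives mu = 8. Corank 2; j^3 = p^3 is a perfect cube, so E-series; the 5-jet and mu = 8 give E_8.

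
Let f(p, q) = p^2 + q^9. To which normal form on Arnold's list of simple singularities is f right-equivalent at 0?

A_8

The Hessian of f at 0 has rank 1. Corank 1: A-series; mu = 8 gives A_8.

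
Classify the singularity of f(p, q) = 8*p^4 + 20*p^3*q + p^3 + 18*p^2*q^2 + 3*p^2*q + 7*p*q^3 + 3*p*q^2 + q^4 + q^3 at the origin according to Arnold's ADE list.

The Hessian of f at 0 is [[0, 0], [0, 0]] with rank 0, so corank 2. A Groebner basis of the Jacobian ideal J(f) in C{p,q} is {3*p^2/4 + 3*p*q/2 + q^4 - q^3/4 + 3*q^2/4, p^3 + 9*p^2/4 + 9*p*q/2 + q^3/4 + 9*q^2/4, p^2*q - 7*p^2/4 - 7*p*q/2 - 5*q^3/12 - 7*q^2/4, p^2 + p*q^2 + 2*p*q + 2*q^3/3 + q^2}; counting standard monomials gives mu = 7. Corank 2; j^3 = (p + q)^3 is a perfect cube, so E-series; the 4-jet and mu = 7 give E_7.

E7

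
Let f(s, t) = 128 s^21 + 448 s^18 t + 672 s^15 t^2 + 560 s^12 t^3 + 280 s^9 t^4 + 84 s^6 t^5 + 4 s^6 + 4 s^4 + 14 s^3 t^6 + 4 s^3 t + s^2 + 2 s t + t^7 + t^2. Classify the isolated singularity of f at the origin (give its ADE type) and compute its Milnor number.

The Hessian of f at 0 has rank 1. Corank 1: A-series; mu = 6 gives A_6.

Type A_6, Milnor number mu = 6.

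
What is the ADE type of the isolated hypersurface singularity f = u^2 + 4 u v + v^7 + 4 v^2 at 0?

A_6

The Hessian of f at 0 has rank 1. Corank 1: A-series; mu = 6 gives A_6.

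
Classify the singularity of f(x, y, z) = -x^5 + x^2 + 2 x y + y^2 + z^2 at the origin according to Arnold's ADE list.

A_4

The Hessian of f at 0 has rank 2. Corank 1: A-series; mu = 4 gives A_4.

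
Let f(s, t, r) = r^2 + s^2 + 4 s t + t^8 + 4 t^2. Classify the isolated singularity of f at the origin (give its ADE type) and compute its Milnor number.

Type A_7, Milnor number mu = 7.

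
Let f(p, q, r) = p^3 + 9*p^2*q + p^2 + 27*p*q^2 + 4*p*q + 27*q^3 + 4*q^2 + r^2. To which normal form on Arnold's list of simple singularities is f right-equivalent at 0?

The Hessian of f at 0 has rank 2. Corank 1: A-series; mu = 2 gives A_2.

A_2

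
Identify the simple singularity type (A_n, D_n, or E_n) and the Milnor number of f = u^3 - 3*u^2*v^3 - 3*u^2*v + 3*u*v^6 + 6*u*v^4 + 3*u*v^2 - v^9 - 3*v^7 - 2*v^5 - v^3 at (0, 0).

Type E_8, Milnor number mu = 8.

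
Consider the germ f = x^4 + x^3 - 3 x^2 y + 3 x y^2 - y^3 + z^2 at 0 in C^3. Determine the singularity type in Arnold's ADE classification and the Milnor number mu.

The Hessian of f at 0 has rank 1. Corank 2; j^3 = (x - y)^3 is a perfect cube, so E-series; the 4-jet and mu = 6 give E_6.

Type E_{6}, Milnor number mu = 6.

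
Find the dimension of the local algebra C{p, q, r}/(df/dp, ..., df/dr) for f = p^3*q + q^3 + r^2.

7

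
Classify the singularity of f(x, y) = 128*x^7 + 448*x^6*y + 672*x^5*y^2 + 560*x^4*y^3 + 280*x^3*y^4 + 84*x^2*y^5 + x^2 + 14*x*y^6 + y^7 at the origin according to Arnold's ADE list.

A_{6}

The Hessian of f at 0 is [[2, 0], [0, 0]] with rank 1, so corank 1. A Groebner basis of the Jacobian ideal J(f) in C{x,y} is {y^6, x}; counting standard monomials gives mu = 6. Corank 1: A-series; mu = 6 gives A_6.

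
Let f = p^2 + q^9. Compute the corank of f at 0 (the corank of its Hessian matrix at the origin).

1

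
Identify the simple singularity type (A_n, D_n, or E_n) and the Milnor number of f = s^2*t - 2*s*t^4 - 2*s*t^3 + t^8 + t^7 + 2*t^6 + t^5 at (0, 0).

Type D9, Milnor number mu = 9.

The Hessian of f at 0 is [[0, 0], [0, 0]] with rank 0, so corank 2. A Groebner basis of the Jacobian ideal J(f) in C{s,t} is {s^2*t^2 - 10*s^2*t/17 + 3*s^2/17 + 4*s*t^2/17 - 7*s*t/17 + 7*t^3/17, -8*s^2*t/17 - s^2/17 + s*t^3 - 7*s*t^2/17 + 8*s*t/17 - 8*t^3/17, -s*t + t^4 + t^3, s^3 - 11*s^2*t/17 + 5*s^2/17 + s*t^2/17 - 6*s*t/17 + 6*t^3/17}; counting standard monomials gives mu = 9. Corank 2; j^3 = s^2*t has shape L^2 M (L != M), so D-series; mu = 9 gives D_9.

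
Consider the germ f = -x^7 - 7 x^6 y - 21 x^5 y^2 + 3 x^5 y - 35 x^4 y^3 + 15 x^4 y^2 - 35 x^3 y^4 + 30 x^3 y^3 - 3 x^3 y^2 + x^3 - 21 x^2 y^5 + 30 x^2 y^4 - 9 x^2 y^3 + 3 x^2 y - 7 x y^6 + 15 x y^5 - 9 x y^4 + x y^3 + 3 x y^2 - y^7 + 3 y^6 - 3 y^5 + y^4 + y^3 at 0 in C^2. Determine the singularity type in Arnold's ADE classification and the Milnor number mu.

Type E7, Milnor number mu = 7.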